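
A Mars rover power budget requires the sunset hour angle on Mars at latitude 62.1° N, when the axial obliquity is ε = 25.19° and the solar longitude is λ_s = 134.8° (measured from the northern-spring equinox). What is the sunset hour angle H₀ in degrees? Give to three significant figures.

H₀ = 127°

Solar declination: sin δ = sin ε · sin λ_s = sin 25.19° × sin 134.8° = 0.30201, so δ = +17.578°.
cos H₀ = −tan φ · tan δ = −tan(+62.1°) × tan(+17.578°) = -0.5983, so H₀ = 2.2122 rad = 126.75°.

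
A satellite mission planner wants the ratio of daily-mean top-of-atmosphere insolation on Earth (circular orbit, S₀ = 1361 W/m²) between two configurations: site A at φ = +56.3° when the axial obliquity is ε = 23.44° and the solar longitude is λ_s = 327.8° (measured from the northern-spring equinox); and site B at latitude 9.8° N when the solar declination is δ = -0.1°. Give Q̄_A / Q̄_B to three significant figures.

— Configuration A (φ=+56.3°):
Solar declination: sin δ = sin ε · sin λ_s = sin 23.44° × sin 327.8° = -0.21197, so δ = -12.238°.
cos H₀ = −tan(+56.3°) tan(-12.238°) = 0.3252, H₀ = 1.2395 rad.
Bracket: H₀ sin φ sin δ + cos φ cos δ sin H₀ = 1.2395×0.83195×-0.21197 + 0.55484×0.97728×0.94564 = -0.218584 + 0.512758 = 0.294174.
Q̄ = (S₀/π) × [bracket] = (1361/π) × 0.294174 = 127.44 W/m².
— Configuration B (φ=+9.8°):
cos H₀ = −tan(+9.8°) tan(-0.100°) = 0.0003, H₀ = 1.5705 rad.
Bracket: H₀ sin φ sin δ + cos φ cos δ sin H₀ = 1.5705×0.17021×-0.00175 + 0.98541×1.00000×1.00000 = -0.000468 + 0.985410 = 0.984942.
Q̄ = (S₀/π) × [bracket] = (1361/π) × 0.984942 = 426.70 W/m².
Ratio Q̄_A / Q̄_B = 127.44 / 426.70 = 0.2987.

Q̄_A / Q̄_B ≈ 0.299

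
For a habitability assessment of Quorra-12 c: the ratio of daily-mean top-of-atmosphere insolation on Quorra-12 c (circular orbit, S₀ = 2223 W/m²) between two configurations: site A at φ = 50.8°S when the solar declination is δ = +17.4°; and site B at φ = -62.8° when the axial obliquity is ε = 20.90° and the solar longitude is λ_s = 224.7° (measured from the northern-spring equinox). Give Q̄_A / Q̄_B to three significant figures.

— Configuration A (φ=-50.8°):
cos H₀ = −tan(-50.8°) tan(+17.400°) = 0.3842, H₀ = 1.1764 rad.
Bracket: H₀ sin φ sin δ + cos φ cos δ sin H₀ = 1.1764×-0.77494×0.29904 + 0.63203×0.95424×0.92323 = -0.272617 + 0.556808 = 0.284191.
Q̄ = (S₀/π) × [bracket] = (2223/π) × 0.284191 = 201.09 W/m².
— Configuration B (φ=-62.8°):
Solar declination: sin δ = sin ε · sin λ_s = sin 20.90° × sin 224.7° = -0.25093, so δ = -14.532°.
cos H₀ = −tan(-62.8°) tan(-14.532°) = -0.5044, H₀ = 2.0995 rad.
Bracket: H₀ sin φ sin δ + cos φ cos δ sin H₀ = 2.0995×-0.88942×-0.25093 + 0.45710×0.96801×0.86348 = 0.468571 + 0.382070 = 0.850641.
Q̄ = (S₀/π) × [bracket] = (2223/π) × 0.850641 = 601.92 W/m².
Ratio Q̄_A / Q̄_B = 201.09 / 601.92 = 0.3341.

Q̄_A / Q̄_B ≈ 0.334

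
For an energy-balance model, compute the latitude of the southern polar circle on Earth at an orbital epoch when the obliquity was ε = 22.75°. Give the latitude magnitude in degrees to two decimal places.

67.25°

The polar circle is the lowest latitude that experiences at least one full rotation of continuous darkness at the northern-summer solstice; it lies at |φ| = 90° − ε = 90° − 22.75° = 67.25°.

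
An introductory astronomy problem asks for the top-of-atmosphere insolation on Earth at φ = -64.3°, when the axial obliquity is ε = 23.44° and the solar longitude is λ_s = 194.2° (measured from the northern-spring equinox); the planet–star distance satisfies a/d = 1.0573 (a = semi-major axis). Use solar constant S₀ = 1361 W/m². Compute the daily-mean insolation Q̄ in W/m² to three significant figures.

Q̄ ≈ 280 W/m²

Solar declination: sin δ = sin ε · sin λ_s = sin 23.44° × sin 194.2° = -0.09758, so δ = -5.600°.
cos H₀ = −tan(-64.3°) tan(-5.600°) = -0.2037, H₀ = 1.7760 rad.
Bracket: H₀ sin φ sin δ + cos φ cos δ sin H₀ = 1.7760×-0.90108×-0.09758 + 0.43366×0.99523×0.97903 = 0.156159 + 0.422541 = 0.578700.
Inverse-square distance factor (a/d)² = 1.0573² = 1.117883.
Q̄ = (S₀/π) × 1.117883 × [bracket] = (1361/π) × 1.117883 × 0.578700 = 280.3 W/m².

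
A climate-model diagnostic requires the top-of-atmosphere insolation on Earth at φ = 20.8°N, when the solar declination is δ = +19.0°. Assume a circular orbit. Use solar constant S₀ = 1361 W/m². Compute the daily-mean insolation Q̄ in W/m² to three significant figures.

Q̄ ≈ 465 W/m²

cos H₀ = −tan(+20.8°) tan(+19.000°) = -0.1308, H₀ = 1.7020 rad.
Bracket: H₀ sin φ sin δ + cos φ cos δ sin H₀ = 1.7020×0.35511×0.32557 + 0.93483×0.94552×0.99141 = 0.196774 + 0.876308 = 1.073082.
Q̄ = (S₀/π) × [bracket] = (1361/π) × 1.073082 = 464.9 W/m².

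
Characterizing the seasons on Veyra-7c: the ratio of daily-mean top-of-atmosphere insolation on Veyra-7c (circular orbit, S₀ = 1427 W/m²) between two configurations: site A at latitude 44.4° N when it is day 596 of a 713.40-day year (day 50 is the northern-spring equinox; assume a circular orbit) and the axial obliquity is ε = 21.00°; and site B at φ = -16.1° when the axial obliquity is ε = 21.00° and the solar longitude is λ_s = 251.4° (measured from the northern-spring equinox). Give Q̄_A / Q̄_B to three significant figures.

— Configuration A (φ=+44.4°):
Solar longitude: λ_s = 360° × (596 − 50)/713.40 = 275.526°.
sin δ = sin 21.00° × sin 275.526° = -0.35670, so δ = -20.898°.
cos H₀ = −tan(+44.4°) tan(-20.898°) = 0.3739, H₀ = 1.1876 rad.
Bracket: H₀ sin φ sin δ + cos φ cos δ sin H₀ = 1.1876×0.69966×-0.35670 + 0.71447×0.93422×0.92747 = -0.296388 + 0.619060 = 0.322672.
Q̄ = (S₀/π) × [bracket] = (1427/π) × 0.322672 = 146.57 W/m².
— Configuration B (φ=-16.1°):
Solar declination: sin δ = sin ε · sin λ_s = sin 21.00° × sin 251.4° = -0.33965, so δ = -19.856°.
cos H₀ = −tan(-16.1°) tan(-19.856°) = -0.1042, H₀ = 1.6752 rad.
Bracket: H₀ sin φ sin δ + cos φ cos δ sin H₀ = 1.6752×-0.27731×-0.33965 + 0.96078×0.94055×0.99455 = 0.157784 + 0.898737 = 1.056521.
Q̄ = (S₀/π) × [bracket] = (1427/π) × 1.056521 = 479.90 W/m².
Ratio Q̄_A / Q̄_B = 146.57 / 479.90 = 0.3054.

Q̄_A / Q̄_B ≈ 0.305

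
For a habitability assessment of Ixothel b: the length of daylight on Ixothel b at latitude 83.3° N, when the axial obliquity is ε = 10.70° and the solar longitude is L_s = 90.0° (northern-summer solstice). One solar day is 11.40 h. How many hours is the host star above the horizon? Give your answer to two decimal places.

11.40 h

Solar declination: sin δ = sin ε · sin L_s = sin 10.70° × sin 90.0° = 0.18567, so δ = +10.700°.
Sunrise equation: cos h₀ = −tan ϕ · tan δ = -1.6085 ≤ −1, so the host star never sets (polar day) and h₀ = π.
Daylight = 2h₀/(2π) × 11.40 h = (3.1416/π) × 11.40 = 11.40 h.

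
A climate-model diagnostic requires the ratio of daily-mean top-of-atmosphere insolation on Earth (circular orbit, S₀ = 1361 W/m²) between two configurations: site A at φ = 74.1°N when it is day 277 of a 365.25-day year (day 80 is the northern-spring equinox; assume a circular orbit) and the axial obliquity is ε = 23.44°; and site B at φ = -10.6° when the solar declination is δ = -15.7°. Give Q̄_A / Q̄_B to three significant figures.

Q̄_A / Q̄_B ≈ 0.138

— Configuration A (φ=+74.1°):
Solar longitude: λ_s = 360° × (277 − 80)/365.25 = 194.168°.
sin δ = sin 23.44° × sin 194.168° = -0.09737, so δ = -5.588°.
cos H₀ = −tan(+74.1°) tan(-5.588°) = 0.3434, H₀ = 1.2202 rad.
Bracket: H₀ sin φ sin δ + cos φ cos δ sin H₀ = 1.2202×0.96174×-0.09737 + 0.27396×0.99525×0.93917 = -0.114265 + 0.256073 = 0.141808.
Q̄ = (S₀/π) × [bracket] = (1361/π) × 0.141808 = 61.434 W/m².
— Configuration B (φ=-10.6°):
cos H₀ = −tan(-10.6°) tan(-15.700°) = -0.0526, H₀ = 1.6234 rad.
Bracket: H₀ sin φ sin δ + cos φ cos δ sin H₀ = 1.6234×-0.18395×-0.27060 + 0.98294×0.96269×0.99862 = 0.080808 + 0.944961 = 1.025769.
Q̄ = (S₀/π) × [bracket] = (1361/π) × 1.025769 = 444.38 W/m².
Ratio Q̄_A / Q̄_B = 61.434 / 444.38 = 0.1382.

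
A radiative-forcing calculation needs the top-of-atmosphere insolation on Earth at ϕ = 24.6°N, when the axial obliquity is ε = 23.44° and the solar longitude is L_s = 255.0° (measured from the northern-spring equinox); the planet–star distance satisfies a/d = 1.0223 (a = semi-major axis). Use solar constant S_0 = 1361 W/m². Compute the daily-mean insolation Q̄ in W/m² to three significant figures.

Solar declination: sin δ = sin ε · sin L_s = sin 23.44° × sin 255.0° = -0.38423, so δ = -22.596°.
cos h₀ = −tan(+24.6°) tan(-22.596°) = 0.1905, h₀ = 1.3791 rad.
Bracket: h₀ sin ϕ sin δ + cos ϕ cos δ sin h₀ = 1.3791×0.41628×-0.38423 + 0.90924×0.92324×0.98168 = -0.220583 + 0.824068 = 0.603485.
Inverse-square distance factor (a/d)² = 1.0223² = 1.045097.
Q̄ = (S_0/π) × 1.045097 × [bracket] = (1361/π) × 1.045097 × 0.603485 = 273.2 W/m².

Q̄ ≈ 273 W/m²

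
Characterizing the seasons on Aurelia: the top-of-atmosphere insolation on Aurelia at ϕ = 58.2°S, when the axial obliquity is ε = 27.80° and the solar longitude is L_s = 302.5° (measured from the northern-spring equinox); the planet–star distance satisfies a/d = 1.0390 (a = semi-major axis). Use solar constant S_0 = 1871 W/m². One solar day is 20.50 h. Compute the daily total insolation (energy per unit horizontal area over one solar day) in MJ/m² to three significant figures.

Solar declination: sin δ = sin ε · sin L_s = sin 27.80° × sin 302.5° = -0.39335, so δ = -23.163°.
cos h₀ = −tan(-58.2°) tan(-23.163°) = -0.6900, h₀ = 2.3323 rad.
Bracket: h₀ sin ϕ sin δ + cos ϕ cos δ sin h₀ = 2.3323×-0.84989×-0.39335 + 0.52696×0.91939×0.72378 = 0.779698 + 0.350658 = 1.130356.
Inverse-square distance factor (a/d)² = 1.0390² = 1.079521.
Q̄ = (S_0/π) × 1.079521 × [bracket] = (1871/π) × 1.079521 × 1.130356 = 726.73 W/m².
Daily total = Q̄ × 20.50 h × 3600 s/h = 726.73 × 20.50 × 3600 / 10⁶ = 53.63 MJ/m².

53.6 MJ/m²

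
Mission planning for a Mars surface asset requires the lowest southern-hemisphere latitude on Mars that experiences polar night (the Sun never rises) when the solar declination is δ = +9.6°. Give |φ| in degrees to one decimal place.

|φ| = 80.4°

Polar night requires cos H₀ = −tan φ tan δ ≥ 1, i.e. tan φ tan δ ≤ −1.
The boundary is |tan φ| · |tan δ| = 1, so |φ| = 90° − |δ| = 90° − 9.6° = 80.4° in the southern hemisphere.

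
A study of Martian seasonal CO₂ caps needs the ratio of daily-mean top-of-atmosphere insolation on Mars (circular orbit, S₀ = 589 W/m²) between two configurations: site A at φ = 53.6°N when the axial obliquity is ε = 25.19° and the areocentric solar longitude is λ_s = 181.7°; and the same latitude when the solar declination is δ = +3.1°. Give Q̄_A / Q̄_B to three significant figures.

Q̄_A / Q̄_B ≈ 0.872

— Configuration A (φ=+53.6°):
sin δ = sin 25.19° × sin 181.7° = -0.01263, so δ = -0.723°.
cos H₀ = −tan(+53.6°) tan(-0.723°) = 0.0171, H₀ = 1.5537 rad.
Bracket: H₀ sin φ sin δ + cos φ cos δ sin H₀ = 1.5537×0.80489×-0.01263 + 0.59342×0.99992×0.99985 = -0.015795 + 0.593284 = 0.577489.
Q̄ = (S₀/π) × [bracket] = (589/π) × 0.577489 = 108.27 W/m².
— Configuration B (φ=+53.6°):
cos H₀ = −tan(+53.6°) tan(+3.100°) = -0.0735, H₀ = 1.6443 rad.
Bracket: H₀ sin φ sin δ + cos φ cos δ sin H₀ = 1.6443×0.80489×0.05408 + 0.59342×0.99854×0.99730 = 0.071574 + 0.590954 = 0.662528.
Q̄ = (S₀/π) × [bracket] = (589/π) × 0.662528 = 124.21 W/m².
Ratio Q̄_A / Q̄_B = 108.27 / 124.21 = 0.8717.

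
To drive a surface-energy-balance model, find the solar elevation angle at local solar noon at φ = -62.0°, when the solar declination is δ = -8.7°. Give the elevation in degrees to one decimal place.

At local noon the hour angle is zero, so the zenith angle equals |φ − δ| = |-62.0° − (-8.700°)| = 53.300°.
Elevation = 90° − 53.300° = 36.7°.

36.7°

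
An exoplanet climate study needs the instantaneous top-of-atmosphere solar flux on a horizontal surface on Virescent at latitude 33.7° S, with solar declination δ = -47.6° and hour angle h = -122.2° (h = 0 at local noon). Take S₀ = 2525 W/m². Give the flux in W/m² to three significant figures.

cos θ_z = sin φ sin δ + cos φ cos δ cos h = 0.409728 + -0.298938 = 0.110790.
Flux = S₀ · cos θ_z = 2525 × 0.110790 = 279.7 W/m².

280 W/m²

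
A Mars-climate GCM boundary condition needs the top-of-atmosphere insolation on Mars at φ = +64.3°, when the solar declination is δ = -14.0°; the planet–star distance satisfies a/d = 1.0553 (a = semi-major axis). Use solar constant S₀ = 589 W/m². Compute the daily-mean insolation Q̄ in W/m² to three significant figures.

cos H₀ = −tan(+64.3°) tan(-14.000°) = 0.5181, H₀ = 1.0262 rad.
Bracket: H₀ sin φ sin δ + cos φ cos δ sin H₀ = 1.0262×0.90108×-0.24192 + 0.43366×0.97030×0.85534 = -0.223701 + 0.359910 = 0.136209.
Inverse-square distance factor (a/d)² = 1.0553² = 1.113658.
Q̄ = (S₀/π) × 1.113658 × [bracket] = (589/π) × 1.113658 × 0.136209 = 28.44 W/m².

Q̄ ≈ 28.4 W/m²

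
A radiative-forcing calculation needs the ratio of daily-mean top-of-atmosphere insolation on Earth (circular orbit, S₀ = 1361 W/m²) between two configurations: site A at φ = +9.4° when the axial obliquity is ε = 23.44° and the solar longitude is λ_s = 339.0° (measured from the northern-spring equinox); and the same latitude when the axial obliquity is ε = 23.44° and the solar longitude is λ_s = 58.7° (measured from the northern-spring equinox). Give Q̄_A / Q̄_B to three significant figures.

Q̄_A / Q̄_B ≈ 0.925

— Configuration A (φ=+9.4°):
Solar declination: sin δ = sin ε · sin λ_s = sin 23.44° × sin 339.0° = -0.14255, so δ = -8.196°.
cos H₀ = −tan(+9.4°) tan(-8.196°) = 0.0238, H₀ = 1.5470 rad.
Bracket: H₀ sin φ sin δ + cos φ cos δ sin H₀ = 1.5470×0.16333×-0.14255 + 0.98657×0.98979×0.99972 = -0.036018 + 0.976224 = 0.940206.
Q̄ = (S₀/π) × [bracket] = (1361/π) × 0.940206 = 407.32 W/m².
— Configuration B (φ=+9.4°):
Solar declination: sin δ = sin ε · sin λ_s = sin 23.44° × sin 58.7° = 0.33989, so δ = +19.870°.
cos H₀ = −tan(+9.4°) tan(+19.870°) = -0.0598, H₀ = 1.6307 rad.
Bracket: H₀ sin φ sin δ + cos φ cos δ sin H₀ = 1.6307×0.16333×0.33989 + 0.98657×0.94046×0.99821 = 0.090527 + 0.926169 = 1.016696.
Q̄ = (S₀/π) × [bracket] = (1361/π) × 1.016696 = 440.45 W/m².
Ratio Q̄_A / Q̄_B = 407.32 / 440.45 = 0.9248.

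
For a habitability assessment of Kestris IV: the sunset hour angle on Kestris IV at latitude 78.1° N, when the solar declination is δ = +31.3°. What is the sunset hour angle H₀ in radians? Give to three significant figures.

Sunrise equation: cos H₀ = −tan φ · tan δ = -2.8852 ≤ −1, so the host star never sets (polar day) and H₀ = π.

H₀ = 3.14 rad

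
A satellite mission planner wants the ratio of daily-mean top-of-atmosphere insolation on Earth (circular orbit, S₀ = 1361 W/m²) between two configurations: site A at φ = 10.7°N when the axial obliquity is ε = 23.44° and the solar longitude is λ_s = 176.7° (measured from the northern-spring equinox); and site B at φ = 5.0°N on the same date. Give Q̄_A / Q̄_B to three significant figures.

Q̄_A / Q̄_B ≈ 0.990

— Configuration A (φ=+10.7°):
Solar declination: sin δ = sin ε · sin λ_s = sin 23.44° × sin 176.7° = 0.02290, so δ = +1.312°.
cos H₀ = −tan(+10.7°) tan(+1.312°) = -0.0043, H₀ = 1.5751 rad.
Bracket: H₀ sin φ sin δ + cos φ cos δ sin H₀ = 1.5751×0.18567×0.02290 + 0.98261×0.99974×0.99999 = 0.006697 + 0.982345 = 0.989042.
Q̄ = (S₀/π) × [bracket] = (1361/π) × 0.989042 = 428.47 W/m².
— Configuration B (φ=+5.0°):
cos H₀ = −tan(+5.0°) tan(+1.312°) = -0.0020, H₀ = 1.5728 rad.
Bracket: H₀ sin φ sin δ + cos φ cos δ sin H₀ = 1.5728×0.08716×0.02290 + 0.99619×0.99974×1.00000 = 0.003139 + 0.995931 = 0.999070.
Q̄ = (S₀/π) × [bracket] = (1361/π) × 0.999070 = 432.82 W/m².
Ratio Q̄_A / Q̄_B = 428.47 / 432.82 = 0.9899.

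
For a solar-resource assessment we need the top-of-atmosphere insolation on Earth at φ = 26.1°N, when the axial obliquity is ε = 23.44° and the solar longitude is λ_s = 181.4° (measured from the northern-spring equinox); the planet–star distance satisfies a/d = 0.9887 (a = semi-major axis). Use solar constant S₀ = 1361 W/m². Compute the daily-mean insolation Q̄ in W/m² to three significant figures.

Solar declination: sin δ = sin ε · sin λ_s = sin 23.44° × sin 181.4° = -0.00972, so δ = -0.557°.
cos H₀ = −tan(+26.1°) tan(-0.557°) = 0.0048, H₀ = 1.5660 rad.
Bracket: H₀ sin φ sin δ + cos φ cos δ sin H₀ = 1.5660×0.43994×-0.00972 + 0.89803×0.99995×0.99999 = -0.006697 + 0.897976 = 0.891279.
Inverse-square distance factor (a/d)² = 0.9887² = 0.977528.
Q̄ = (S₀/π) × 0.977528 × [bracket] = (1361/π) × 0.977528 × 0.891279 = 377.4 W/m².

Q̄ ≈ 377 W/m²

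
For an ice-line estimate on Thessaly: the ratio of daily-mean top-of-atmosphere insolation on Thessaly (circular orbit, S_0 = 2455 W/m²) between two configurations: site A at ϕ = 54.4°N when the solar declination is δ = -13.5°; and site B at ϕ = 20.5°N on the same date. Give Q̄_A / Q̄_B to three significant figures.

— Configuration A (ϕ=+54.4°):
cos h₀ = −tan(+54.4°) tan(-13.500°) = 0.3353, h₀ = 1.2288 rad.
Bracket: h₀ sin ϕ sin δ + cos ϕ cos δ sin h₀ = 1.2288×0.81310×-0.23345 + 0.58212×0.97237×0.94210 = -0.233249 + 0.533263 = 0.300014.
Q̄ = (S_0/π) × [bracket] = (2455/π) × 0.300014 = 234.45 W/m².
— Configuration B (ϕ=+20.5°):
cos h₀ = −tan(+20.5°) tan(-13.500°) = 0.0898, h₀ = 1.4809 rad.
Bracket: h₀ sin ϕ sin δ + cos ϕ cos δ sin h₀ = 1.4809×0.35021×-0.23345 + 0.93667×0.97237×0.99596 = -0.121073 + 0.907110 = 0.786037.
Q̄ = (S_0/π) × [bracket] = (2455/π) × 0.786037 = 614.25 W/m².
Ratio Q̄_A / Q̄_B = 234.45 / 614.25 = 0.3817.

Q̄_A / Q̄_B ≈ 0.382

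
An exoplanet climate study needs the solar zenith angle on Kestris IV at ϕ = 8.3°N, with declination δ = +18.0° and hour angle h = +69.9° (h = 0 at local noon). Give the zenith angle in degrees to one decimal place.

cos θ_z = sin ϕ sin δ + cos ϕ cos δ cos h = 0.044609 + 0.323416 = 0.368025.
θ_z = arccos(0.368025) = 68.4°.

θ_z = 68.4°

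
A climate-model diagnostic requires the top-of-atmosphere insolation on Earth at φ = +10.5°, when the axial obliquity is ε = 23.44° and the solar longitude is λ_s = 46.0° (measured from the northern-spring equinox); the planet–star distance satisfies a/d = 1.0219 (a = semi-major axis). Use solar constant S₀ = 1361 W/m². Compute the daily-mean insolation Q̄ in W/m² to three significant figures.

Solar declination: sin δ = sin ε · sin λ_s = sin 23.44° × sin 46.0° = 0.28615, so δ = +16.627°.
cos H₀ = −tan(+10.5°) tan(+16.627°) = -0.0553, H₀ = 1.6262 rad.
Bracket: H₀ sin φ sin δ + cos φ cos δ sin H₀ = 1.6262×0.18224×0.28615 + 0.98325×0.95819×0.99847 = 0.084803 + 0.940699 = 1.025502.
Inverse-square distance factor (a/d)² = 1.0219² = 1.044280.
Q̄ = (S₀/π) × 1.044280 × [bracket] = (1361/π) × 1.044280 × 1.025502 = 463.9 W/m².

Q̄ ≈ 464 W/m²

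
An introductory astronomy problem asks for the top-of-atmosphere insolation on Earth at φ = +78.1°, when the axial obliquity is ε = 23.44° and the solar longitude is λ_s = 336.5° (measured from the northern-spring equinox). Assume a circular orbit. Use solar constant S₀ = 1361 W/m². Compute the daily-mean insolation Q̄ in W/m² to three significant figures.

Solar declination: sin δ = sin ε · sin λ_s = sin 23.44° × sin 336.5° = -0.15862, so δ = -9.127°.
cos H₀ = −tan(+78.1°) tan(-9.127°) = 0.7623, H₀ = 0.7039 rad.
Bracket: H₀ sin φ sin δ + cos φ cos δ sin H₀ = 0.7039×0.97851×-0.15862 + 0.20620×0.98734×0.64717 = -0.109253 + 0.131757 = 0.022504.
Q̄ = (S₀/π) × [bracket] = (1361/π) × 0.022504 = 9.749 W/m².

Q̄ ≈ 9.75 W/m²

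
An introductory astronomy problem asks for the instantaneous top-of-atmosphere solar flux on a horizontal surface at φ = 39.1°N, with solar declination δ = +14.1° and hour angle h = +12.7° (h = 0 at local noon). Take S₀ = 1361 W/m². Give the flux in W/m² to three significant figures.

1.21e+03 W/m²

cos θ_z = sin φ sin δ + cos φ cos δ cos h = 0.153642 + 0.734251 = 0.887893.
Flux = S₀ · cos θ_z = 1361 × 0.887893 = 1208 W/m².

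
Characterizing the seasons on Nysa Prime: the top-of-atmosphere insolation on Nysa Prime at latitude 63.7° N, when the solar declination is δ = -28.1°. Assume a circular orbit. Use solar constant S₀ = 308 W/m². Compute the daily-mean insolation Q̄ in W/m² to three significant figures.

cos H₀ = −tan(+63.7°) tan(-28.100°) = 1.0804 ≥ 1 ⇒ polar night, H₀ = 0 and Q̄ = 0.

Q̄ ≈ 0.00 W/m²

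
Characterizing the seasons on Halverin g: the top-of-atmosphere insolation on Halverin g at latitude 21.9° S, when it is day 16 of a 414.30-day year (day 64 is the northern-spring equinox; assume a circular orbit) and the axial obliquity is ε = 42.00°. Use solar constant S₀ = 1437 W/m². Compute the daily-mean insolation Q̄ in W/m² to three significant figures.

Solar longitude: λ_s = 360° × (16 − 64)/414.30 = -41.709°, i.e. -41.709° + 360° = 318.291°.
sin δ = sin 42.00° × sin 318.291° = -0.44520, so δ = -26.436°.
cos H₀ = −tan(-21.9°) tan(-26.436°) = -0.1999, H₀ = 1.7720 rad.
Bracket: H₀ sin φ sin δ + cos φ cos δ sin H₀ = 1.7720×-0.37299×-0.44520 + 0.92784×0.89543×0.97982 = 0.294250 + 0.814050 = 1.108300.
Q̄ = (S₀/π) × [bracket] = (1437/π) × 1.108300 = 506.9 W/m².

Q̄ ≈ 507 W/m²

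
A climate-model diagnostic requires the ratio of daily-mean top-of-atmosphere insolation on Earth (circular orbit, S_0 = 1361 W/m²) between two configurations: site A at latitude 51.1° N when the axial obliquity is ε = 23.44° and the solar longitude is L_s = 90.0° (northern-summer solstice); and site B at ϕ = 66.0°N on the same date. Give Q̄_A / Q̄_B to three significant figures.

— Configuration A (ϕ=+51.1°):
Solar declination: sin δ = sin ε · sin L_s = sin 23.44° × sin 90.0° = 0.39779, so δ = +23.440°.
cos h₀ = −tan(+51.1°) tan(+23.440°) = -0.5373, h₀ = 2.1381 rad.
Bracket: h₀ sin ϕ sin δ + cos ϕ cos δ sin h₀ = 2.1381×0.77824×0.39779 + 0.62796×0.91748×0.84337 = 0.661905 + 0.485900 = 1.147805.
Q̄ = (S_0/π) × [bracket] = (1361/π) × 1.147805 = 497.25 W/m².
— Configuration B (ϕ=+66.0°):
cos h₀ = −tan(+66.0°) tan(+23.440°) = -0.9738, h₀ = 2.9122 rad.
Bracket: h₀ sin ϕ sin δ + cos ϕ cos δ sin h₀ = 2.9122×0.91355×0.39779 + 0.40674×0.91748×0.22737 = 1.058297 + 0.084849 = 1.143146.
Q̄ = (S_0/π) × [bracket] = (1361/π) × 1.143146 = 495.23 W/m².
Ratio Q̄_A / Q̄_B = 497.25 / 495.23 = 1.004.

Q̄_A / Q̄_B ≈ 1.00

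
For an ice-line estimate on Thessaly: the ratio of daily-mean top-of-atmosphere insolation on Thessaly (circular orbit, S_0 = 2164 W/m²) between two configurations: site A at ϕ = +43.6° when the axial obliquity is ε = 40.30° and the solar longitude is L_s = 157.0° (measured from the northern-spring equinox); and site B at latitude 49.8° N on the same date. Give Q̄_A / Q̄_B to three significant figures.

— Configuration A (ϕ=+43.6°):
Solar declination: sin δ = sin ε · sin L_s = sin 40.30° × sin 157.0° = 0.25272, so δ = +14.639°.
cos h₀ = −tan(+43.6°) tan(+14.639°) = -0.2487, h₀ = 1.8222 rad.
Bracket: h₀ sin ϕ sin δ + cos ϕ cos δ sin h₀ = 1.8222×0.68962×0.25272 + 0.72417×0.96754×0.96857 = 0.317574 + 0.678642 = 0.996216.
Q̄ = (S_0/π) × [bracket] = (2164/π) × 0.996216 = 686.22 W/m².
— Configuration B (ϕ=+49.8°):
cos h₀ = −tan(+49.8°) tan(+14.639°) = -0.3091, h₀ = 1.8850 rad.
Bracket: h₀ sin ϕ sin δ + cos ϕ cos δ sin h₀ = 1.8850×0.76380×0.25272 + 0.64546×0.96754×0.95103 = 0.363857 + 0.593926 = 0.957783.
Q̄ = (S_0/π) × [bracket] = (2164/π) × 0.957783 = 659.74 W/m².
Ratio Q̄_A / Q̄_B = 686.22 / 659.74 = 1.040.

Q̄_A / Q̄_B ≈ 1.04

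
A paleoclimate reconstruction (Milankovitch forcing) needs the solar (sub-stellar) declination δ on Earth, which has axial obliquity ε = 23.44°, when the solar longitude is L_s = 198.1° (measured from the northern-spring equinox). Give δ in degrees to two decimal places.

sin δ = sin ε · sin L_s = sin 23.44° × sin 198.1° = -0.123584.
δ = arcsin(-0.123584) = -7.10°.

δ = -7.10°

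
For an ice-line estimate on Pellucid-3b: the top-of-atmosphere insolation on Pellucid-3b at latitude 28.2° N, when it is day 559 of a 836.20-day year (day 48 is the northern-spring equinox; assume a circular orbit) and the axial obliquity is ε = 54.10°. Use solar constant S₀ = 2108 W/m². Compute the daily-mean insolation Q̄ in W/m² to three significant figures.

Q̄ ≈ 273 W/m²

Solar longitude: λ_s = 360° × (559 − 48)/836.20 = 219.995°.
sin δ = sin 54.10° × sin 219.995° = -0.52063, so δ = -31.375°.
cos H₀ = −tan(+28.2°) tan(-31.375°) = 0.3270, H₀ = 1.2377 rad.
Bracket: H₀ sin φ sin δ + cos φ cos δ sin H₀ = 1.2377×0.47255×-0.52063 + 0.88130×0.85378×0.94503 = -0.304504 + 0.711075 = 0.406571.
Q̄ = (S₀/π) × [bracket] = (2108/π) × 0.406571 = 272.8 W/m².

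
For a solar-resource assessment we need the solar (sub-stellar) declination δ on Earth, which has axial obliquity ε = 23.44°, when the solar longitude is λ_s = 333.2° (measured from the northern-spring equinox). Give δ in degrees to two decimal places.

δ = -10.33°

sin δ = sin ε · sin λ_s = sin 23.44° × sin 333.2° = -0.179354.
δ = arcsin(-0.179354) = -10.33°.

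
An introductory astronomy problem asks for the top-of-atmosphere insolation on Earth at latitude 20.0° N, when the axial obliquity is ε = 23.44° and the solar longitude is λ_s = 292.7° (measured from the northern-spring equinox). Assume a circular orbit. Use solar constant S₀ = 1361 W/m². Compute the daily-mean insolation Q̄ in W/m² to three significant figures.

Q̄ ≈ 297 W/m²

Solar declination: sin δ = sin ε · sin λ_s = sin 23.44° × sin 292.7° = -0.36698, so δ = -21.529°.
cos H₀ = −tan(+20.0°) tan(-21.529°) = 0.1436, H₀ = 1.4267 rad.
Bracket: H₀ sin φ sin δ + cos φ cos δ sin H₀ = 1.4267×0.34202×-0.36698 + 0.93969×0.93023×0.98964 = -0.179072 + 0.865072 = 0.686000.
Q̄ = (S₀/π) × [bracket] = (1361/π) × 0.686000 = 297.2 W/m².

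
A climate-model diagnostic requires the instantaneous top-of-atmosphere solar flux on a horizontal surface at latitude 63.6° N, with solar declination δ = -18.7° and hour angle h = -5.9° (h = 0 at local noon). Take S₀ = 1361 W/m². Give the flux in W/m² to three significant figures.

179 W/m²

cos θ_z = sin φ sin δ + cos φ cos δ cos h = -0.287177 + 0.418932 = 0.131755.
Flux = S₀ · cos θ_z = 1361 × 0.131755 = 179.3 W/m².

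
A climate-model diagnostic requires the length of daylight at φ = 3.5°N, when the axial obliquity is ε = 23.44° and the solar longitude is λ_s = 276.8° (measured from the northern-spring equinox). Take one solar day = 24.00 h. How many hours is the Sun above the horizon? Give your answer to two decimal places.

Solar declination: sin δ = sin ε · sin λ_s = sin 23.44° × sin 276.8° = -0.39499, so δ = -23.265°.
cos H₀ = −tan φ · tan δ = −tan(+3.5°) × tan(-23.265°) = 0.0263, so H₀ = 1.5445 rad = 88.49°.
Daylight = 2H₀/(2π) × 24.00 h = (1.5445/π) × 24.00 = 11.80 h.

11.80 h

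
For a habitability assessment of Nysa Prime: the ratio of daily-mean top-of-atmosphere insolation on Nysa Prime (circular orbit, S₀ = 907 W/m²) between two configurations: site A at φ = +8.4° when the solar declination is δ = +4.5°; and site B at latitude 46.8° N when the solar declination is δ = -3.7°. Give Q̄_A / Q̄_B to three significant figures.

— Configuration A (φ=+8.4°):
cos H₀ = −tan(+8.4°) tan(+4.500°) = -0.0116, H₀ = 1.5824 rad.
Bracket: H₀ sin φ sin δ + cos φ cos δ sin H₀ = 1.5824×0.14608×0.07846 + 0.98927×0.99692×0.99993 = 0.018137 + 0.986154 = 1.004291.
Q̄ = (S₀/π) × [bracket] = (907/π) × 1.004291 = 289.95 W/m².
— Configuration B (φ=+46.8°):
cos H₀ = −tan(+46.8°) tan(-3.700°) = 0.0689, H₀ = 1.5019 rad.
Bracket: H₀ sin φ sin δ + cos φ cos δ sin H₀ = 1.5019×0.72897×-0.06453 + 0.68455×0.99792×0.99763 = -0.070650 + 0.681507 = 0.610857.
Q̄ = (S₀/π) × [bracket] = (907/π) × 0.610857 = 176.36 W/m².
Ratio Q̄_A / Q̄_B = 289.95 / 176.36 = 1.644.

Q̄_A / Q̄_B ≈ 1.64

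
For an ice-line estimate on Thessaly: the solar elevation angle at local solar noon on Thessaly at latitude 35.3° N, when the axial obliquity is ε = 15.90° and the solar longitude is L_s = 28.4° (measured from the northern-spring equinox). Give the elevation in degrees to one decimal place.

62.2°

Solar declination: sin δ = sin ε · sin L_s = sin 15.90° × sin 28.4° = 0.13030, so δ = +7.487°.
At local noon the hour angle is zero, so the zenith angle equals |ϕ − δ| = |+35.3° − (+7.487°)| = 27.813°.
Elevation = 90° − 27.813° = 62.2°.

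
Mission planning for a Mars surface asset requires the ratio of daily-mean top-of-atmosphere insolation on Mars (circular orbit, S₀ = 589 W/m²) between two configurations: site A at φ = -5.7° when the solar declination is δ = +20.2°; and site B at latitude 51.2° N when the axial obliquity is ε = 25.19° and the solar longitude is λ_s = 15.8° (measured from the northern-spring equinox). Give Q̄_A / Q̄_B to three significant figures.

— Configuration A (φ=-5.7°):
cos H₀ = −tan(-5.7°) tan(+20.200°) = 0.0367, H₀ = 1.5341 rad.
Bracket: H₀ sin φ sin δ + cos φ cos δ sin H₀ = 1.5341×-0.09932×0.34530 + 0.99506×0.93849×0.99933 = -0.052612 + 0.933228 = 0.880616.
Q̄ = (S₀/π) × [bracket] = (589/π) × 0.880616 = 165.10 W/m².
— Configuration B (φ=+51.2°):
Solar declination: sin δ = sin ε · sin λ_s = sin 25.19° × sin 15.8° = 0.11589, so δ = +6.655°.
cos H₀ = −tan(+51.2°) tan(+6.655°) = -0.1451, H₀ = 1.7164 rad.
Bracket: H₀ sin φ sin δ + cos φ cos δ sin H₀ = 1.7164×0.77934×0.11589 + 0.62660×0.99326×0.98941 = 0.155021 + 0.615786 = 0.770807.
Q̄ = (S₀/π) × [bracket] = (589/π) × 0.770807 = 144.51 W/m².
Ratio Q̄_A / Q̄_B = 165.10 / 144.51 = 1.142.

Q̄_A / Q̄_B ≈ 1.14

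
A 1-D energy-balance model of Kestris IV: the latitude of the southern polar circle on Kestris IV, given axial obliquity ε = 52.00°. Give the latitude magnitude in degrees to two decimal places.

38.00°

The polar circle is the lowest latitude that experiences at least one full rotation of continuous darkness at the northern-summer solstice; it lies at |φ| = 90° − ε = 90° − 52.00° = 38.00°.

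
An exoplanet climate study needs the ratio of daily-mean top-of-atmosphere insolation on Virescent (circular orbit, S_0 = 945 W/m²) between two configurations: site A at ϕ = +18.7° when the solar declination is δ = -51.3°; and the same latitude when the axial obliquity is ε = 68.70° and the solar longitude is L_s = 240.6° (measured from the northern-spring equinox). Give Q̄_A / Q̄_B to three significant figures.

— Configuration A (ϕ=+18.7°):
cos h₀ = −tan(+18.7°) tan(-51.300°) = 0.4225, h₀ = 1.1346 rad.
Bracket: h₀ sin ϕ sin δ + cos ϕ cos δ sin h₀ = 1.1346×0.32061×-0.78043 + 0.94721×0.62524×0.90637 = -0.283892 + 0.536783 = 0.252891.
Q̄ = (S_0/π) × [bracket] = (945/π) × 0.252891 = 76.070 W/m².
— Configuration B (ϕ=+18.7°):
Solar declination: sin δ = sin ε · sin L_s = sin 68.70° × sin 240.6° = -0.81170, so δ = -54.263°.
cos h₀ = −tan(+18.7°) tan(-54.263°) = 0.4704, h₀ = 1.0811 rad.
Bracket: h₀ sin ϕ sin δ + cos ϕ cos δ sin h₀ = 1.0811×0.32061×-0.81170 + 0.94721×0.58407×0.88245 = -0.281345 + 0.488204 = 0.206859.
Q̄ = (S_0/π) × [bracket] = (945/π) × 0.206859 = 62.224 W/m².
Ratio Q̄_A / Q̄_B = 76.070 / 62.224 = 1.223.

Q̄_A / Q̄_B ≈ 1.22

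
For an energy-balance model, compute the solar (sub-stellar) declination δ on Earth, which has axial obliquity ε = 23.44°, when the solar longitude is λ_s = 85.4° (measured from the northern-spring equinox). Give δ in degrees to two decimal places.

sin δ = sin ε · sin λ_s = sin 23.44° × sin 85.4° = 0.396507.
δ = arcsin(0.396507) = +23.36°.

δ = +23.36°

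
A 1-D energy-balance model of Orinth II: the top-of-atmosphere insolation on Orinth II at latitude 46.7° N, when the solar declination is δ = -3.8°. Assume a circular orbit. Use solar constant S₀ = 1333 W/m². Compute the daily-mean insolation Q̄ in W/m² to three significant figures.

cos H₀ = −tan(+46.7°) tan(-3.800°) = 0.0705, H₀ = 1.5003 rad.
Bracket: H₀ sin φ sin δ + cos φ cos δ sin H₀ = 1.5003×0.72777×-0.06627 + 0.68582×0.99780×0.99751 = -0.072358 + 0.682607 = 0.610249.
Q̄ = (S₀/π) × [bracket] = (1333/π) × 0.610249 = 258.9 W/m².

Q̄ ≈ 259 W/m²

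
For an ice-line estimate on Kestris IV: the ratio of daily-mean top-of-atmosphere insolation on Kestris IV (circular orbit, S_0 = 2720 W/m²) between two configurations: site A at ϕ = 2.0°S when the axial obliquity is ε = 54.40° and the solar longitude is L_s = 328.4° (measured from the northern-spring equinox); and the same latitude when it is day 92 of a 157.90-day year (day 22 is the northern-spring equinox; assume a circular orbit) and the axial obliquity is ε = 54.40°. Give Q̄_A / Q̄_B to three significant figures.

Q̄_A / Q̄_B ≈ 0.984

— Configuration A (ϕ=-2.0°):
Solar declination: sin δ = sin ε · sin L_s = sin 54.40° × sin 328.4° = -0.42605, so δ = -25.217°.
cos h₀ = −tan(-2.0°) tan(-25.217°) = -0.0164, h₀ = 1.5872 rad.
Bracket: h₀ sin ϕ sin δ + cos ϕ cos δ sin h₀ = 1.5872×-0.03490×-0.42605 + 0.99939×0.90470×0.99986 = 0.023600 + 0.904022 = 0.927622.
Q̄ = (S_0/π) × [bracket] = (2720/π) × 0.927622 = 803.14 W/m².
— Configuration B (ϕ=-2.0°):
Solar longitude: L_s = 360° × (92 − 22)/157.90 = 159.595°.
sin δ = sin 54.40° × sin 159.595° = 0.28349, so δ = +16.469°.
cos h₀ = −tan(-2.0°) tan(+16.469°) = 0.0103, h₀ = 1.5605 rad.
Bracket: h₀ sin ϕ sin δ + cos ϕ cos δ sin h₀ = 1.5605×-0.03490×0.28349 + 0.99939×0.95897×0.99995 = -0.015439 + 0.958337 = 0.942898.
Q̄ = (S_0/π) × [bracket] = (2720/π) × 0.942898 = 816.36 W/m².
Ratio Q̄_A / Q̄_B = 803.14 / 816.36 = 0.9838.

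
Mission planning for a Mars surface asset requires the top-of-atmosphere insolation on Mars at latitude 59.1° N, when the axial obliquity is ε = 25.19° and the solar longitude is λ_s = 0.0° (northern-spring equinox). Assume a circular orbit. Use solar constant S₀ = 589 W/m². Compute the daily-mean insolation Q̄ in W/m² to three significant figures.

Solar declination: sin δ = sin ε · sin λ_s = sin 25.19° × sin 0.0° = 0.00000, so δ = +0.000°.
cos H₀ = −tan(+59.1°) tan(+0.000°) = -0.0000, H₀ = 1.5708 rad.
Bracket: H₀ sin φ sin δ + cos φ cos δ sin H₀ = 1.5708×0.85806×0.00000 + 0.51354×1.00000×1.00000 = 0.000000 + 0.513540 = 0.513540.
Q̄ = (S₀/π) × [bracket] = (589/π) × 0.513540 = 96.28 W/m².

Q̄ ≈ 96.3 W/m²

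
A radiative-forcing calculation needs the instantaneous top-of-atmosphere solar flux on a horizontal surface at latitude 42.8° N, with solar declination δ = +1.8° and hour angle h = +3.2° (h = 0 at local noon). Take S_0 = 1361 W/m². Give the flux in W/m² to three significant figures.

cos θ_z = sin ϕ sin δ + cos ϕ cos δ cos h = 0.021342 + 0.732224 = 0.753566.
Flux = S_0 · cos θ_z = 1361 × 0.753566 = 1026 W/m².

1.03e+03 W/m²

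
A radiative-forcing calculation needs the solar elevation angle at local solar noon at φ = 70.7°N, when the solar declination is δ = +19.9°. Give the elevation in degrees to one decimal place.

39.2°

At local noon the hour angle is zero, so the zenith angle equals |φ − δ| = |+70.7° − (+19.900°)| = 50.800°.
Elevation = 90° − 50.800° = 39.2°.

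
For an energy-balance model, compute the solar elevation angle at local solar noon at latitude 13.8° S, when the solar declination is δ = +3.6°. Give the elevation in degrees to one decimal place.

72.6°

At local noon the hour angle is zero, so the zenith angle equals |φ − δ| = |-13.8° − (+3.600°)| = 17.400°.
Elevation = 90° − 17.400° = 72.6°.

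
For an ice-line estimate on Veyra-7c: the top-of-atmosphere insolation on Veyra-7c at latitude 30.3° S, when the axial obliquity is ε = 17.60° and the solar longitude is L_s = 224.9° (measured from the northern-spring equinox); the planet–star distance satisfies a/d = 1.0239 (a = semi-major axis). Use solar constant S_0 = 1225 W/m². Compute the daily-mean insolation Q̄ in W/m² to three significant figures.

Q̄ ≈ 417 W/m²

Solar declination: sin δ = sin ε · sin L_s = sin 17.60° × sin 224.9° = -0.21343, so δ = -12.324°.
cos h₀ = −tan(-30.3°) tan(-12.324°) = -0.1277, h₀ = 1.6988 rad.
Bracket: h₀ sin ϕ sin δ + cos ϕ cos δ sin h₀ = 1.6988×-0.50453×-0.21343 + 0.86340×0.97696×0.99182 = 0.182930 + 0.836607 = 1.019537.
Inverse-square distance factor (a/d)² = 1.0239² = 1.048371.
Q̄ = (S_0/π) × 1.048371 × [bracket] = (1225/π) × 1.048371 × 1.019537 = 416.8 W/m².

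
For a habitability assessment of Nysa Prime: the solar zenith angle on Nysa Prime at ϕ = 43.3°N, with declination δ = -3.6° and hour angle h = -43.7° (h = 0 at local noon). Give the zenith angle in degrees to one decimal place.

θ_z = 61.2°

cos θ_z = sin ϕ sin δ + cos ϕ cos δ cos h = -0.043063 + 0.525118 = 0.482055.
θ_z = arccos(0.482055) = 61.2°.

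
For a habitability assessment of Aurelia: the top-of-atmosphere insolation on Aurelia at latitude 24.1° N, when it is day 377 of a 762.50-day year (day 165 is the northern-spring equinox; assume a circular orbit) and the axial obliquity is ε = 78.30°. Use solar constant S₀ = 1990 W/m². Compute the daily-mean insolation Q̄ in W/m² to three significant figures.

Q̄ ≈ 783 W/m²

Solar longitude: λ_s = 360° × (377 − 165)/762.50 = 100.092°.
sin δ = sin 78.30° × sin 100.092° = 0.96407, so δ = +74.595°.
cos H₀ = −tan(+24.1°) tan(+74.595°) = -1.6234 ≤ −1 ⇒ polar day, H₀ = π.
Bracket: H₀ sin φ sin δ + cos φ cos δ sin H₀ = 3.1416×0.40833×0.96407 + 0.91283×0.26564×0.00000 = 1.236718 + 0.000000 = 1.236718.
Q̄ = (S₀/π) × [bracket] = (1990/π) × 1.236718 = 783.4 W/m².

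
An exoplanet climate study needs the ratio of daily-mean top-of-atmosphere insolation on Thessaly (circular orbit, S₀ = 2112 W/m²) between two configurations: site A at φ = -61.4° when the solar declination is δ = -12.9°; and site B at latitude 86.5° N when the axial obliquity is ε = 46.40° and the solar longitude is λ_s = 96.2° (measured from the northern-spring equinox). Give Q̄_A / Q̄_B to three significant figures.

— Configuration A (φ=-61.4°):
cos H₀ = −tan(-61.4°) tan(-12.900°) = -0.4201, H₀ = 2.0043 rad.
Bracket: H₀ sin φ sin δ + cos φ cos δ sin H₀ = 2.0043×-0.87798×-0.22325 + 0.47869×0.97476×0.90749 = 0.392861 + 0.423442 = 0.816303.
Q̄ = (S₀/π) × [bracket] = (2112/π) × 0.816303 = 548.78 W/m².
— Configuration B (φ=+86.5°):
Solar declination: sin δ = sin ε · sin λ_s = sin 46.40° × sin 96.2° = 0.71994, so δ = +46.049°.
cos H₀ = −tan(+86.5°) tan(+46.049°) = -16.9599 ≤ −1 ⇒ polar day, H₀ = π.
Bracket: H₀ sin φ sin δ + cos φ cos δ sin H₀ = 3.1416×0.99813×0.71994 + 0.06105×0.69404×0.00000 = 2.257534 + 0.000000 = 2.257534.
Q̄ = (S₀/π) × [bracket] = (2112/π) × 2.257534 = 1517.7 W/m².
Ratio Q̄_A / Q̄_B = 548.78 / 1517.7 = 0.3616.

Q̄_A / Q̄_B ≈ 0.362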